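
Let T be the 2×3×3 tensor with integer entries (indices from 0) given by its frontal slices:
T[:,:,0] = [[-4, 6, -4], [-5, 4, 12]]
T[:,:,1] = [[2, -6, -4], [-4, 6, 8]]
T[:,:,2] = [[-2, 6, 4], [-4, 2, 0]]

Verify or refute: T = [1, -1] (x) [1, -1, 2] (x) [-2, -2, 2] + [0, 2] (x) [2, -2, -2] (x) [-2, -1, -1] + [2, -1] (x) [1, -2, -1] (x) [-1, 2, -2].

Reconstruct entry (0,2,0) from the claimed factors: Σₗ aₗ[0]bₗ[2]cₗ[0] = (1)·(2)·(-2) + (0)·(-2)·(-2) + (2)·(-1)·(-1) = -2, but T[0,2,0] = -4. The claim is false.

No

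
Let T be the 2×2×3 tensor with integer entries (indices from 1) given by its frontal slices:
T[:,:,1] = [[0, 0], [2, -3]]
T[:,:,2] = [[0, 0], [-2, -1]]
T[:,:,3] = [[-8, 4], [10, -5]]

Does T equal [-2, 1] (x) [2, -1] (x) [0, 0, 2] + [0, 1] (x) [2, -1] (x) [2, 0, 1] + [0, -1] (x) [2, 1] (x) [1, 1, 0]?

Reconstruct entry (2,1,3) from the claimed factors: Σₗ aₗ[2]bₗ[1]cₗ[3] = (1)·(2)·(2) + (1)·(2)·(1) + (-1)·(2)·(0) = 6, but T[2,1,3] = 10. The claim is false.

No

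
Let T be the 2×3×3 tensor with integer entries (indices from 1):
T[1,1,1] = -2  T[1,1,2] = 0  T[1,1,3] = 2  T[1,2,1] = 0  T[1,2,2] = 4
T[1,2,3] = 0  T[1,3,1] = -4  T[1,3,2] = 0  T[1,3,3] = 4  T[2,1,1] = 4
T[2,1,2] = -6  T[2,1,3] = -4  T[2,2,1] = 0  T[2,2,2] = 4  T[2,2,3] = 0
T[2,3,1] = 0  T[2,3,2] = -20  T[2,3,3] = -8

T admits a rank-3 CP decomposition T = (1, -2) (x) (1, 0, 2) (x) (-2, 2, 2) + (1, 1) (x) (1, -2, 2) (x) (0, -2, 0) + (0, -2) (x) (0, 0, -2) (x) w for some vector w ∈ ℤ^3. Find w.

w = (-2, -2, 0)

Subtract the known terms from T to get the rank-1 residual R = (0, -2) (x) (0, 0, -2) (x) w, so R[i,j,k] = a[i]·b[j]·w[k]. Pick indices with nonzero a[2]·b[3] = (-2)·(-2) = 4. Only the fibre through (2,3,·) is needed: R[2,3,:] = T[2,3,:] − Σₗ aₗ[2]bₗ[3]cₗ = [0, -20, -8] − (-2)·(2)·(-2, 2, 2) − (1)·(2)·(0, -2, 0) = [-8, -8, 0]. Then w[k] = R[2,3,k] / 4 for each k, giving w = [-8, -8, 0] / 4 = (-2, -2, 0).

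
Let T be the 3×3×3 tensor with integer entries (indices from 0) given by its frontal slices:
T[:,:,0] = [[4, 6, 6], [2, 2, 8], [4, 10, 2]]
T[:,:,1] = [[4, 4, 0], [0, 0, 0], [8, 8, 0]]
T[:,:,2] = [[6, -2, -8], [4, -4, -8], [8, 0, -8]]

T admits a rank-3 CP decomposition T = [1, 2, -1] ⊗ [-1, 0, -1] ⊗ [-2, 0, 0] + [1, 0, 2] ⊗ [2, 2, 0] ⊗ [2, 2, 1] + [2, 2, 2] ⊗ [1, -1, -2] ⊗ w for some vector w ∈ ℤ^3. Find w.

Subtract the known terms from T to get the rank-1 residual R = [2, 2, 2] ⊗ [1, -1, -2] ⊗ w, so R[i,j,k] = a[i]·b[j]·w[k]. Pick indices with nonzero a[0]·b[0] = (2)·(1) = 2. Only the fibre through (0,0,·) is needed: R[0,0,:] = T[0,0,:] − Σₗ aₗ[0]bₗ[0]cₗ = [4, 4, 6] − (1)·(-1)·[-2, 0, 0] − (1)·(2)·[2, 2, 1] = [-2, 0, 4]. Then w[k] = R[0,0,k] / 2 for each k, giving w = [-2, 0, 4] / 2 = [-1, 0, 2].

w = [-1, 0, 2]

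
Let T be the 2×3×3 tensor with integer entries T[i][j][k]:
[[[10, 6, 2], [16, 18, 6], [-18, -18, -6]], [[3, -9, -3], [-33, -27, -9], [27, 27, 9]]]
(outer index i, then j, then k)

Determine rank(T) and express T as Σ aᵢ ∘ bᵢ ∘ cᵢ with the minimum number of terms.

rank(T) = 2

Lower bound: in the mode-2 unfolding of T (rows indexed by j, columns by (i,k)) the 2×2 minor on rows j ∈ {0, 1}, columns (i,k) ∈ {(0,0), (0,1)} is det [[10, 6], [16, 18]] = 84 ≠ 0, so that unfolding has rank ≥ 2 and hence rank(T) ≥ 2 (CP rank is at least every unfolding rank, though it can be larger).
Upper bound: with S_k = T[:,:,k], the two rank-1 terms a₁b₁ᵀ, a₂b₂ᵀ are the rank-1 members of the pencil x·S₀ + y·S₁.
The 2×2 minor of x·S₀ + y·S₁ on rows {0,1}, columns {0,1} is −378·x² − 378·xy = (-378)·(x + y)(x), vanishing at (x:y) = (1:-1) and (0:1).
M₁ = S₀ − S₁ = [[4, -2, 0], [12, -6, 0]] = 2·(1, 3)(2, -1, 0)ᵀ and M₂ = S₁ = [[6, 18, -18], [-9, -27, 27]] = 3·(2, -3)(1, 3, -3)ᵀ, so take a₁ = (1, 3), b₁ = (2, -1, 0), a₂ = (2, -3), b₂ = (1, 3, -3).
Each slice is an integer combination of E₁ = a₁b₁ᵀ and E₂ = a₂b₂ᵀ: S₀ = 2·E₁ + 3·E₂, S₁ = 3·E₂, S₂ = E₂; reading off coefficients, c₁ = (2, 0, 0) and c₂ = (3, 3, 1).
Hence T = (1, 3) ∘ (2, -1, 0) ∘ (2, 0, 0) + (2, -3) ∘ (1, 3, -3) ∘ (3, 3, 1), so rank(T) ≤ 2.
These bounds meet, so rank(T) = 2.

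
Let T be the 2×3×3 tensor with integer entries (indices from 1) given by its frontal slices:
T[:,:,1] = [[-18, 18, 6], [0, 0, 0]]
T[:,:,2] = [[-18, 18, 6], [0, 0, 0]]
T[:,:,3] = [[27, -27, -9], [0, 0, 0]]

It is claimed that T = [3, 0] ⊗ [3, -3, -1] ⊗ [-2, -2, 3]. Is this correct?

Yes

Reconstruct entrywise from the claimed factors. For example, T[1,2,3] = -27 and Σₗ aₗ[1]bₗ[2]cₗ[3] = (3)·(-3)·(3) = -27; checking all 18 entries, every one matches. The claim holds.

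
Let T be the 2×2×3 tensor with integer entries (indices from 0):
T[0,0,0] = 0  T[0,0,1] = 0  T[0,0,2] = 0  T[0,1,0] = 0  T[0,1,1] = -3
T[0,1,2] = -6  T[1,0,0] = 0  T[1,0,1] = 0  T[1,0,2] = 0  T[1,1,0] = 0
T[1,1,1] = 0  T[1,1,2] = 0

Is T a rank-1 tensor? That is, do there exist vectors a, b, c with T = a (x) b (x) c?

The mode-1 fibre T[:,1,1] = [-3, 0] gives a = [1, 0] (primitive direction); the mode-2 fibre T[0,:,1] = [0, -3] gives b = [0, 1]; then c[k] = T[0,1,k] / (a[0]·b[1]) = [0, -3, -6] / 1 = [0, -3, -6].
Expanding [1, 0] (x) [0, 1] (x) [0, -3, -6] reproduces all 12 entries of T, so T = [1, 0] (x) [0, 1] (x) [0, -3, -6] and rank(T) ≤ 1.
Equivalently every frontal slice T[:,:,k] is c[k] times the rank-1 matrix [1, 0] (x) [0, 1]. So T has rank 1 (it is nonzero).

Yes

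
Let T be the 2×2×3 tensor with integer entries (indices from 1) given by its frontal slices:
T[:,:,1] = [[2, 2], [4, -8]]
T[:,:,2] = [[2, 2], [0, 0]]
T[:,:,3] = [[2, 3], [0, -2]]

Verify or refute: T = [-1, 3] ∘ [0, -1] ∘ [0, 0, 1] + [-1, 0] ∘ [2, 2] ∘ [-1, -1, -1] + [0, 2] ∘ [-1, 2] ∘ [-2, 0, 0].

No

Reconstruct entry (2,2,3) from the claimed factors: Σₗ aₗ[2]bₗ[2]cₗ[3] = (3)·(-1)·(1) + (0)·(2)·(-1) + (2)·(2)·(0) = -3, but T[2,2,3] = -2. The claim is false.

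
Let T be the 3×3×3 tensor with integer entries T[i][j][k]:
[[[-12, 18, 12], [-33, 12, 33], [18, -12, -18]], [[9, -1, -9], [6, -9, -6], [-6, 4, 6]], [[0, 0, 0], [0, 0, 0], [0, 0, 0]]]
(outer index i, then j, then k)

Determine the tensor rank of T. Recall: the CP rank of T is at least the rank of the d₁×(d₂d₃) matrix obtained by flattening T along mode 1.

Lower bound: the mode-2 unfolding of T (rows indexed by j, columns by (i,k) = (0,0), (0,1), (0,2), (1,0), (1,1), (1,2), (2,0), (2,1), (2,2)) is [[-12, 18, 12, 9, -1, -9, 0, 0, 0], [-33, 12, 33, 6, -9, -6, 0, 0, 0], [18, -12, -18, -6, 4, 6, 0, 0, 0]].
There the 2×2 minor on rows j ∈ {0, 1}, columns (i,k) ∈ {(0,0), (0,1)} is det [[-12, 18], [-33, 12]] = 450 ≠ 0, so this unfolding has rank ≥ 2; CP rank is at least every unfolding rank, so rank(T) ≥ 2. (Unfolding ranks only ever bound the CP rank from below — rank(T) can be strictly larger than all of them — so the matching upper bound has to come from an explicit 2-term decomposition.)
Upper bound — finding two terms. Write S_k = T[:,:,k] for the frontal slices: S₀ = [[-12, -33, 18], [9, 6, -6], [0, 0, 0]], S₁ = [[18, 12, -12], [-1, -9, 4], [0, 0, 0]], S₂ = [[12, 33, -18], [-9, -6, 6], [0, 0, 0]].
If T = a₁ ⊗ b₁ ⊗ c₁ + a₂ ⊗ b₂ ⊗ c₂ then each S_k = c₁[k]·a₁b₁ᵀ + c₂[k]·a₂b₂ᵀ. S₀ and S₁ are linearly independent, so a₁b₁ᵀ and a₂b₂ᵀ must span the same plane of matrices: they are the rank-1 matrices of the form x·S₀ + y·S₁.
The 2×2 minor of x·S₀ + y·S₁ on rows {0,1}, columns {0,1} is 225·x² + 75·xy − 150·y² = 75·(3·x − 2·y)(x + y), vanishing at (x:y) = (2:3) and (1:-1).
M₁ = 2·S₀ + 3·S₁ = [[30, -30, 0], [15, -15, 0], [0, 0, 0]] = 15·[2, 1, 0][1, -1, 0]ᵀ and M₂ = S₀ − S₁ = [[-30, -45, 30], [10, 15, -10], [0, 0, 0]] = (-5)·[3, -1, 0][2, 3, -2]ᵀ, so take a₁ = [2, 1, 0], b₁ = [1, -1, 0], a₂ = [3, -1, 0], b₂ = [2, 3, -2].
Each slice is an integer combination of E₁ = a₁b₁ᵀ and E₂ = a₂b₂ᵀ: S₀ = 3·E₁ − 3·E₂, S₁ = 3·E₁ + 2·E₂, S₂ = −3·E₁ + 3·E₂; reading off coefficients, c₁ = [3, 3, -3] and c₂ = [-3, 2, 3].
Hence T = [2, 1, 0] ⊗ [1, -1, 0] ⊗ [3, 3, -3] + [3, -1, 0] ⊗ [2, 3, -2] ⊗ [-3, 2, 3], so rank(T) ≤ 2.
These bounds meet, so rank(T) = 2.

2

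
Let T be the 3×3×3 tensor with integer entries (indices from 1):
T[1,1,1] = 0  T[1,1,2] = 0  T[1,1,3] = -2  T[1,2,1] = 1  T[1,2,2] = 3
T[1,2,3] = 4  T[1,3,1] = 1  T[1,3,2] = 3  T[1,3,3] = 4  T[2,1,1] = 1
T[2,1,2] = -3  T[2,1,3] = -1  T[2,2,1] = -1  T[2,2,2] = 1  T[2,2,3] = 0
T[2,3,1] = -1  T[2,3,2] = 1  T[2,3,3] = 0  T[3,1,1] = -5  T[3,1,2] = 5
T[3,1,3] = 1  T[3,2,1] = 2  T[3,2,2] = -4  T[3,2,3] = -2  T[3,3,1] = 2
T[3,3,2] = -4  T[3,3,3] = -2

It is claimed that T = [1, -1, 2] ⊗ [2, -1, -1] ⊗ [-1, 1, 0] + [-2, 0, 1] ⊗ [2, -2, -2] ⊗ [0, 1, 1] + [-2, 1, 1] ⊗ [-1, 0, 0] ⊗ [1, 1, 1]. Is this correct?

Reconstruct entrywise from the claimed factors. For example, T[3,1,3] = 1 and Σₗ aₗ[3]bₗ[1]cₗ[3] = (2)·(2)·(0) + (1)·(2)·(1) + (1)·(-1)·(1) = 1; checking all 27 entries, every one matches. The claim holds.

Yes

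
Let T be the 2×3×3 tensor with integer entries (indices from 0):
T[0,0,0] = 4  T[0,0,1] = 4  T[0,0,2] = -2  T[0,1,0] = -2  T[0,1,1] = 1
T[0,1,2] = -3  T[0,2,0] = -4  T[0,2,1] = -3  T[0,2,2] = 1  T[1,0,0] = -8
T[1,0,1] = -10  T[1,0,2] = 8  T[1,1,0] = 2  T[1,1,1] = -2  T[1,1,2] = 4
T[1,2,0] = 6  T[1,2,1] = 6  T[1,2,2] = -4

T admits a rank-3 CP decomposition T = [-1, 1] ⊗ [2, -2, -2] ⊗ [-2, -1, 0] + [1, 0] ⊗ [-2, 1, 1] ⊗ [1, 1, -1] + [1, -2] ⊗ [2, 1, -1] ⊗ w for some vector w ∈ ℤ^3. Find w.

w = [1, 2, -2]

Subtract the known terms from T to get the rank-1 residual R = [1, -2] ⊗ [2, 1, -1] ⊗ w, so R[i,j,k] = a[i]·b[j]·w[k]. Pick indices with nonzero a[0]·b[0] = (1)·(2) = 2. Only the fibre through (0,0,·) is needed: R[0,0,:] = T[0,0,:] − Σₗ aₗ[0]bₗ[0]cₗ = [4, 4, -2] − (-1)·(2)·[-2, -1, 0] − (1)·(-2)·[1, 1, -1] = [2, 4, -4]. Then w[k] = R[0,0,k] / 2 for each k, giving w = [2, 4, -4] / 2 = [1, 2, -2].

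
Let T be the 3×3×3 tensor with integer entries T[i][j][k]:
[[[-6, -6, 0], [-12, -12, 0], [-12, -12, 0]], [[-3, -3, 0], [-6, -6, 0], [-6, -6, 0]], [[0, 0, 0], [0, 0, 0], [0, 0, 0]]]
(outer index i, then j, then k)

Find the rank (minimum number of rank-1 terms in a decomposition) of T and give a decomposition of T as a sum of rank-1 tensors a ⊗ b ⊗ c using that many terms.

Lower bound: T ≠ 0 (e.g. T[0,0,0] = -6), so rank(T) ≥ 1.
Upper bound: the mode-1 fibre T[:,0,0] = [-6, -3, 0] gives a = (2, 1, 0) (primitive direction); the mode-2 fibre T[0,:,0] = [-6, -12, -12] gives b = (1, 2, 2); then c[k] = T[0,0,k] / (a[0]·b[0]) = [-6, -6, 0] / 2 = (-3, -3, 0).
Expanding (2, 1, 0) ⊗ (1, 2, 2) ⊗ (-3, -3, 0) reproduces all 27 entries of T, so T = (2, 1, 0) ⊗ (1, 2, 2) ⊗ (-3, -3, 0) and rank(T) ≤ 1.
These bounds meet, so rank(T) = 1.

rank(T) = 1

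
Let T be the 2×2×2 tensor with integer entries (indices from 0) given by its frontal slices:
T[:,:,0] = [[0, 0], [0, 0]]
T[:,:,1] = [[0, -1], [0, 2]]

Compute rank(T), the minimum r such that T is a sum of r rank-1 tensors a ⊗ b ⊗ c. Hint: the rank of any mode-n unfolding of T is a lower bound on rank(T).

Lower bound: T ≠ 0 (e.g. T[0,1,1] = -1), so rank(T) ≥ 1.
Upper bound: if T = a ⊗ b ⊗ c then every fibre of T is a multiple of the corresponding factor, so read the factors off the fibres through the nonzero entry T[0,1,1] = -1.
The mode-1 fibre T[:,1,1] = [-1, 2] gives a = [1, -2] (primitive direction); the mode-2 fibre T[0,:,1] = [0, -1] gives b = [0, 1]; then c[k] = T[0,1,k] / (a[0]·b[1]) = [0, -1] / 1 = [0, -1].
Expanding [1, -2] ⊗ [0, 1] ⊗ [0, -1] reproduces all 8 entries of T, so T = [1, -2] ⊗ [0, 1] ⊗ [0, -1] and rank(T) ≤ 1.
These bounds meet, so rank(T) = 1.
Check entry T[1,1,0] = 0: (-2)·(1)·(0) = 0.

1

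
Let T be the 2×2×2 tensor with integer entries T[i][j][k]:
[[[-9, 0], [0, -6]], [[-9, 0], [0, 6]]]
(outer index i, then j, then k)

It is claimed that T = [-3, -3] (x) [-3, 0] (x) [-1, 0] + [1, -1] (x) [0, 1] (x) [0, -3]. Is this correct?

Reconstruct entry (0,1,1) from the claimed factors: Σₗ aₗ[0]bₗ[1]cₗ[1] = (-3)·(0)·(0) + (1)·(1)·(-3) = -3, but T[0,1,1] = -6. The claim is false.

No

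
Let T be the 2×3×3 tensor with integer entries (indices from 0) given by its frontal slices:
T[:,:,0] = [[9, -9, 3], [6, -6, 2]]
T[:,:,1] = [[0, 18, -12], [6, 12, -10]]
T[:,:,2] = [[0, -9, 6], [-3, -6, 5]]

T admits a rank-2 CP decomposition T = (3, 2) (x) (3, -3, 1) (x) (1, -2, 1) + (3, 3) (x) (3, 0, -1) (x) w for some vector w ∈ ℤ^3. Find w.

w = (0, 2, -1)

Subtract the known terms from T to get the rank-1 residual R = (3, 3) (x) (3, 0, -1) (x) w, so R[i,j,k] = a[i]·b[j]·w[k]. Pick indices with nonzero a[0]·b[0] = (3)·(3) = 9. Only the fibre through (0,0,·) is needed: R[0,0,:] = T[0,0,:] − Σₗ aₗ[0]bₗ[0]cₗ = [9, 0, 0] − (3)·(3)·(1, -2, 1) = [0, 18, -9]. Then w[k] = R[0,0,k] / 9 for each k, giving w = [0, 18, -9] / 9 = (0, 2, -1).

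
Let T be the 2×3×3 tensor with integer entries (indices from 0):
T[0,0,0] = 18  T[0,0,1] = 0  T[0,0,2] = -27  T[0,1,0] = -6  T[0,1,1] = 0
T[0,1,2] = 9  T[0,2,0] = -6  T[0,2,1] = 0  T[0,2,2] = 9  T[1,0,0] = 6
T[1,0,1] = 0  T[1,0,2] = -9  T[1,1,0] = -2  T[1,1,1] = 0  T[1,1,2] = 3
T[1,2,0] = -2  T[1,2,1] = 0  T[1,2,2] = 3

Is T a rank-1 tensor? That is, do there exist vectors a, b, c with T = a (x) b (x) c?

If T = a (x) b (x) c then every fibre of T is a multiple of the corresponding factor, so read the factors off the fibres through the nonzero entry T[0,0,0] = 18.
The mode-1 fibre T[:,0,0] = [18, 6] gives a = (3, 1) (primitive direction); the mode-2 fibre T[0,:,0] = [18, -6, -6] gives b = (3, -1, -1); then c[k] = T[0,0,k] / (a[0]·b[0]) = [18, 0, -27] / 9 = (2, 0, -3).
Expanding (3, 1) (x) (3, -1, -1) (x) (2, 0, -3) reproduces all 18 entries of T, so T = (3, 1) (x) (3, -1, -1) (x) (2, 0, -3) and rank(T) ≤ 1.
Equivalently every frontal slice T[:,:,k] is c[k] times the rank-1 matrix (3, 1) (x) (3, -1, -1). So T has rank 1 (it is nonzero).

Yes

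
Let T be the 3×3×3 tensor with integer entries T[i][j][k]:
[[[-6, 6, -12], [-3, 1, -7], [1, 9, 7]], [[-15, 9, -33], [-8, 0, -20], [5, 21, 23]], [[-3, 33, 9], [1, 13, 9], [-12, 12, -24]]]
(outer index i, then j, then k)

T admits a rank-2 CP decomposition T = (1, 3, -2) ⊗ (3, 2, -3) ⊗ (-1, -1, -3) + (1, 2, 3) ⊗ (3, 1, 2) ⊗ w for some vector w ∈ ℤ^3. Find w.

Subtract the known terms from T to get the rank-1 residual R = (1, 2, 3) ⊗ (3, 1, 2) ⊗ w, so R[i,j,k] = a[i]·b[j]·w[k]. Pick indices with nonzero a[0]·b[0] = (1)·(3) = 3. Only the fibre through (0,0,·) is needed: R[0,0,:] = T[0,0,:] − Σₗ aₗ[0]bₗ[0]cₗ = [-6, 6, -12] − (1)·(3)·(-1, -1, -3) = [-3, 9, -3]. Then w[k] = R[0,0,k] / 3 for each k, giving w = [-3, 9, -3] / 3 = (-1, 3, -1).

w = (-1, 3, -1)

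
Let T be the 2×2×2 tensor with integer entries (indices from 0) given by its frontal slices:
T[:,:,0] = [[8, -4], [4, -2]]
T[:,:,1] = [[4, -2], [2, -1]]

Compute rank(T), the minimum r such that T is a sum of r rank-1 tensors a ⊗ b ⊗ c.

1

Lower bound: T ≠ 0 (e.g. T[0,0,0] = 8), so rank(T) ≥ 1.
Upper bound: if T = a ⊗ b ⊗ c then every fibre of T is a multiple of the corresponding factor, so read the factors off the fibres through the nonzero entry T[0,0,0] = 8.
The mode-1 fibre T[:,0,0] = [8, 4] gives a = [2, 1] (primitive direction); the mode-2 fibre T[0,:,0] = [8, -4] gives b = [2, -1]; then c[k] = T[0,0,k] / (a[0]·b[0]) = [8, 4] / 4 = [2, 1].
Expanding [2, 1] ⊗ [2, -1] ⊗ [2, 1] reproduces all 8 entries of T, so T = [2, 1] ⊗ [2, -1] ⊗ [2, 1] and rank(T) ≤ 1.
These bounds meet, so rank(T) = 1.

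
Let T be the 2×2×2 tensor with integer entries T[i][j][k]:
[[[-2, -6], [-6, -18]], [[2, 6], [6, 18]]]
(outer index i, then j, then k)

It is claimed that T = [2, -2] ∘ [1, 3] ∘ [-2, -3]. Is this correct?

No

Reconstruct entry (0,0,0) from the claimed factors: Σₗ aₗ[0]bₗ[0]cₗ[0] = (2)·(1)·(-2) = -4, but T[0,0,0] = -2. The claim is false.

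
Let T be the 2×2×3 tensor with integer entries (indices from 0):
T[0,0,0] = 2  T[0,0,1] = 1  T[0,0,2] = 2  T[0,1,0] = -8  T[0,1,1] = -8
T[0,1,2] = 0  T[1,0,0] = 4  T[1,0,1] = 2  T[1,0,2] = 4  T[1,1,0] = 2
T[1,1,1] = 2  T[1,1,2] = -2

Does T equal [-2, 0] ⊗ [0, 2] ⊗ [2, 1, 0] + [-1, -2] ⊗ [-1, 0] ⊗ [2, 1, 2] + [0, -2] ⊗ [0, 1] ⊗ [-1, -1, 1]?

Reconstruct entry (0,1,1) from the claimed factors: Σₗ aₗ[0]bₗ[1]cₗ[1] = (-2)·(2)·(1) + (-1)·(0)·(1) + (0)·(1)·(-1) = -4, but T[0,1,1] = -8. The claim is false.

No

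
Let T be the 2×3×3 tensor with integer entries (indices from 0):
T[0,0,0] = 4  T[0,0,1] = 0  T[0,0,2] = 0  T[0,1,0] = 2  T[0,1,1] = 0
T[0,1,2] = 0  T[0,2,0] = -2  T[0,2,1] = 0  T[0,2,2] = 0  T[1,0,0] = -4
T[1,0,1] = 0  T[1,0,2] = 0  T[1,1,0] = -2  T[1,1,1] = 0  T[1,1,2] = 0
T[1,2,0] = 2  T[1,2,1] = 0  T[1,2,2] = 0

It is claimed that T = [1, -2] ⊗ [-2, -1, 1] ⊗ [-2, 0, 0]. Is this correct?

Reconstruct entry (1,0,0) from the claimed factors: Σₗ aₗ[1]bₗ[0]cₗ[0] = (-2)·(-2)·(-2) = -8, but T[1,0,0] = -4. The claim is false.

No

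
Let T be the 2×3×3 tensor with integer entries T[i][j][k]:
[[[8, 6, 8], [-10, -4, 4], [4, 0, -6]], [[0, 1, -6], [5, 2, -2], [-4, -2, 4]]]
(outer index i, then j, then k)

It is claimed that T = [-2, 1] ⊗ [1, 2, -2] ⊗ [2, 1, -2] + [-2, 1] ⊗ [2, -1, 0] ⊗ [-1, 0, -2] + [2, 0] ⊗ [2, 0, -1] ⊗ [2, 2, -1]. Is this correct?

Yes

Reconstruct entrywise from the claimed factors. For example, T[0,1,1] = -4 and Σₗ aₗ[0]bₗ[1]cₗ[1] = (-2)·(2)·(1) + (-2)·(-1)·(0) + (2)·(0)·(2) = -4; checking all 18 entries, every one matches. The claim holds.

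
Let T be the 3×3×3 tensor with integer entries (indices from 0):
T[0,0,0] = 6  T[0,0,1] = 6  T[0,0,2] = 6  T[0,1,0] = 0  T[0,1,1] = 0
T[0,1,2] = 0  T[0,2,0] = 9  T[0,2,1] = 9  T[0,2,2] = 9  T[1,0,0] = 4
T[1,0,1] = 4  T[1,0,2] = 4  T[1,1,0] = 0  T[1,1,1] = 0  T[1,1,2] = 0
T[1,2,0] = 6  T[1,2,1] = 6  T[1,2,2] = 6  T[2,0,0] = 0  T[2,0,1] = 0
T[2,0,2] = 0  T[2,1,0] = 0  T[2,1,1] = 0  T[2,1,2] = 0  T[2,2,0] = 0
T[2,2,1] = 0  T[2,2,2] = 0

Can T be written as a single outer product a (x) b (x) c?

If T = a (x) b (x) c then every fibre of T is a multiple of the corresponding factor, so read the factors off the fibres through the nonzero entry T[0,0,0] = 6.
The mode-1 fibre T[:,0,0] = [6, 4, 0] gives a = (3, 2, 0) (primitive direction); the mode-2 fibre T[0,:,0] = [6, 0, 9] gives b = (2, 0, 3); then c[k] = T[0,0,k] / (a[0]·b[0]) = [6, 6, 6] / 6 = (1, 1, 1).
Expanding (3, 2, 0) (x) (2, 0, 3) (x) (1, 1, 1) reproduces all 27 entries of T, so T = (3, 2, 0) (x) (2, 0, 3) (x) (1, 1, 1) and rank(T) ≤ 1.
Equivalently every frontal slice T[:,:,k] is c[k] times the rank-1 matrix (3, 2, 0) (x) (2, 0, 3). So T has rank 1 (it is nonzero).

Yes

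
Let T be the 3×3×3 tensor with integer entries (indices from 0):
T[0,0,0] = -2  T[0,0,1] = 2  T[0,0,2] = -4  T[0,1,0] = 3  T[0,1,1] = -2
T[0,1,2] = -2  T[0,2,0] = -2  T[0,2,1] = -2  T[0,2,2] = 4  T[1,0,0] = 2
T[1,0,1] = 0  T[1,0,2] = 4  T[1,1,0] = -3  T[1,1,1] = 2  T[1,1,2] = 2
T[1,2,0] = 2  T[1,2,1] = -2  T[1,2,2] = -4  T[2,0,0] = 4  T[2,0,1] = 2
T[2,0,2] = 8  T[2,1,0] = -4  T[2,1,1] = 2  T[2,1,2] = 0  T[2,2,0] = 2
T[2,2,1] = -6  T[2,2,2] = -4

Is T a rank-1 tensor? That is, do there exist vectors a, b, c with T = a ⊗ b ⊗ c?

No

The mode-2 unfolding of T (rows indexed by j, columns by (i,k) = (0,0), (0,1), (0,2), (1,0), (1,1), (1,2), (2,0), (2,1), (2,2)) is [[-2, 2, -4, 2, 0, 4, 4, 2, 8], [3, -2, -2, -3, 2, 2, -4, 2, 0], [-2, -2, 4, 2, -2, -4, 2, -6, -4]].
There the 3×3 minor on rows j ∈ {0, 1, 2}, columns (i,k) ∈ {(0,0), (0,1), (0,2)} is det [[-2, 2, -4], [3, -2, -2], [-2, -2, 4]] = 48 ≠ 0, so this unfolding has rank ≥ 3; CP rank is at least every unfolding rank, so rank(T) ≥ 3.
In particular rank(T) ≥ 3 > 1, so T is not rank-1.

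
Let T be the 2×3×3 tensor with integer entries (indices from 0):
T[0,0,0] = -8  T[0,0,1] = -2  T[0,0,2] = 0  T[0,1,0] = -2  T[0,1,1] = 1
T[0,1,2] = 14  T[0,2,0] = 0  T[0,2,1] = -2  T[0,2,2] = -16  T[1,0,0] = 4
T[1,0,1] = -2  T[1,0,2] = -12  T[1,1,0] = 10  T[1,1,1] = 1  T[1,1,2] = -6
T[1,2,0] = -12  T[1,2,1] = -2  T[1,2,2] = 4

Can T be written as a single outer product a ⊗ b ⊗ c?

No

The mode-2 unfolding of T (rows indexed by j, columns by (i,k) = (0,0), (0,1), (0,2), (1,0), (1,1), (1,2)) is [[-8, -2, 0, 4, -2, -12], [-2, 1, 14, 10, 1, -6], [0, -2, -16, -12, -2, 4]].
There the 3×3 minor on rows j ∈ {0, 1, 2}, columns (i,k) ∈ {(0,0), (0,1), (0,2)} is det [[-8, -2, 0], [-2, 1, 14], [0, -2, -16]] = -32 ≠ 0, so this unfolding has rank ≥ 3; CP rank is at least every unfolding rank, so rank(T) ≥ 3.
In particular rank(T) ≥ 3 > 1, so T is not rank-1.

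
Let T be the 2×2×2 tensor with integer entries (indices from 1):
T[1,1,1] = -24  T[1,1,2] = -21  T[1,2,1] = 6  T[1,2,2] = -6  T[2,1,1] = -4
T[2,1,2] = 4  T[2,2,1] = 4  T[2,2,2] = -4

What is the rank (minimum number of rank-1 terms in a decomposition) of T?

2

Lower bound: in the mode-3 unfolding of T (rows indexed by k, columns by (i,j)) the 2×2 minor on rows k ∈ {1, 2}, columns (i,j) ∈ {(1,1), (1,2)} is det [[-24, 6], [-21, -6]] = 270 ≠ 0, so that unfolding has rank ≥ 2 and hence rank(T) ≥ 2 (CP rank is at least every unfolding rank, though it can be larger).
Upper bound: with S_k = T[:,:,k], the two rank-1 terms a₁b₁ᵀ, a₂b₂ᵀ are the rank-1 members of the pencil x·S₁ + y·S₂.
det(x·S₁ + y·S₂) is −72·x² − 36·xy + 108·y² = (-36)·(2·x + 3·y)(x − y), vanishing at (x:y) = (3:-2) and (1:1).
M₁ = 3·S₁ − 2·S₂ = [[-30, 30], [-20, 20]] = (-10)·(3, 2)(1, -1)ᵀ and M₂ = S₁ + S₂ = [[-45, 0], [0, 0]] = (-45)·(1, 0)(1, 0)ᵀ, so take a₁ = (3, 2), b₁ = (1, -1), a₂ = (1, 0), b₂ = (1, 0).
Each slice is an integer combination of E₁ = a₁b₁ᵀ and E₂ = a₂b₂ᵀ: S₁ = −2·E₁ − 18·E₂, S₂ = 2·E₁ − 27·E₂; reading off coefficients, c₁ = (-2, 2) and c₂ = (-18, -27).
Hence T = (3, 2) ⊗ (1, -1) ⊗ (-2, 2) + (1, 0) ⊗ (1, 0) ⊗ (-18, -27), so rank(T) ≤ 2.
These bounds meet, so rank(T) = 2.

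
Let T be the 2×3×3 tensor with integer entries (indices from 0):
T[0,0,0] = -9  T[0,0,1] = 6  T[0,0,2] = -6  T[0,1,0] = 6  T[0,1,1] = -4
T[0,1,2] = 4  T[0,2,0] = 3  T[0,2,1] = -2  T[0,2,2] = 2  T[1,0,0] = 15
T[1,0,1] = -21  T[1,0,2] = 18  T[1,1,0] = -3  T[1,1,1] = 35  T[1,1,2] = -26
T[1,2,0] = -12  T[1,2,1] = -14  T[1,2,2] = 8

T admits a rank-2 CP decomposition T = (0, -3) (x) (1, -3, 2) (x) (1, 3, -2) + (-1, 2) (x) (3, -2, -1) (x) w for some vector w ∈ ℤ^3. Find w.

Subtract the known terms from T to get the rank-1 residual R = (-1, 2) (x) (3, -2, -1) (x) w, so R[i,j,k] = a[i]·b[j]·w[k]. Pick indices with nonzero a[0]·b[0] = (-1)·(3) = -3. Only the fibre through (0,0,·) is needed: R[0,0,:] = T[0,0,:] − Σₗ aₗ[0]bₗ[0]cₗ = [-9, 6, -6] − (0)·(1)·(1, 3, -2) = [-9, 6, -6]. Then w[k] = R[0,0,k] / -3 for each k, giving w = [-9, 6, -6] / -3 = (3, -2, 2).

w = (3, -2, 2)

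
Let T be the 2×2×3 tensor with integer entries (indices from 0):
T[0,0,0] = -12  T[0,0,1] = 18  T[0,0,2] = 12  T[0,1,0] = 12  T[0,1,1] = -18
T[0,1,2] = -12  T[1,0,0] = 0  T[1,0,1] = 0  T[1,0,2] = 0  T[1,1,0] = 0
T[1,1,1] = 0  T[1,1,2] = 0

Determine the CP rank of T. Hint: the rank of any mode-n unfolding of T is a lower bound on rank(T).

Lower bound: T ≠ 0 (e.g. T[0,0,0] = -12), so rank(T) ≥ 1.
Upper bound: if T = a ∘ b ∘ c then every fibre of T is a multiple of the corresponding factor, so read the factors off the fibres through the nonzero entry T[0,0,0] = -12.
The mode-1 fibre T[:,0,0] = [-12, 0] gives a = [1, 0] (primitive direction); the mode-2 fibre T[0,:,0] = [-12, 12] gives b = [1, -1]; then c[k] = T[0,0,k] / (a[0]·b[0]) = [-12, 18, 12] / 1 = [-12, 18, 12].
Expanding [1, 0] ∘ [1, -1] ∘ [-12, 18, 12] reproduces all 12 entries of T, so T = [1, 0] ∘ [1, -1] ∘ [-12, 18, 12] and rank(T) ≤ 1.
These bounds meet, so rank(T) = 1.
Check entry T[1,0,1] = 0: (0)·(1)·(18) = 0.

1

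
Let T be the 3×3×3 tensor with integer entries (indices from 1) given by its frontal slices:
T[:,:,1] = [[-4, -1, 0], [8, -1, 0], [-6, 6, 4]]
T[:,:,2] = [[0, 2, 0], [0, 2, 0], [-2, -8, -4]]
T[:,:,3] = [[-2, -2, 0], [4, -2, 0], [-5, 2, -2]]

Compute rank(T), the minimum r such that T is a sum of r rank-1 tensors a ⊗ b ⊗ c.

Lower bound: in the mode-3 unfolding of T (rows indexed by k, columns by (i,j)) the 3×3 minor on rows k ∈ {1, 2, 3}, columns (i,j) ∈ {(1,1), (1,2), (3,1)} is det [[-4, -1, -6], [0, 2, -2], [-2, -2, -5]] = 28 ≠ 0, so that unfolding has rank ≥ 3 and hence rank(T) ≥ 3 (CP rank is at least every unfolding rank, though it can be larger).
Upper bound: T is a sum of 3 rank-1 terms, T = [0, 0, 1] ⊗ [1, 2, 2] ⊗ [2, -2, -1] + [1, -2, 2] ⊗ [1, 0, 0] ⊗ [-4, 0, -2] + [1, 1, -2] ⊗ [0, 1, 0] ⊗ [-1, 2, -2] (one valid choice — decompositions are not unique — normalised so each a, b is primitive with positive first nonzero entry; check it by expanding all entries), so rank(T) ≤ 3.
These bounds meet, so rank(T) = 3.

3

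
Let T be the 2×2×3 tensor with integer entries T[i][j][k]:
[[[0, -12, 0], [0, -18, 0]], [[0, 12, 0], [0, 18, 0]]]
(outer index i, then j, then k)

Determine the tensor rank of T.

1

Lower bound: T ≠ 0 (e.g. T[0,0,1] = -12), so rank(T) ≥ 1.
Upper bound: if T = a ∘ b ∘ c then every fibre of T is a multiple of the corresponding factor, so read the factors off the fibres through the nonzero entry T[0,0,1] = -12.
The mode-1 fibre T[:,0,1] = [-12, 12] gives a = (1, -1) (primitive direction); the mode-2 fibre T[0,:,1] = [-12, -18] gives b = (2, 3); then c[k] = T[0,0,k] / (a[0]·b[0]) = [0, -12, 0] / 2 = (0, -6, 0).
Expanding (1, -1) ∘ (2, 3) ∘ (0, -6, 0) reproduces all 12 entries of T, so T = (1, -1) ∘ (2, 3) ∘ (0, -6, 0) and rank(T) ≤ 1.
These bounds meet, so rank(T) = 1.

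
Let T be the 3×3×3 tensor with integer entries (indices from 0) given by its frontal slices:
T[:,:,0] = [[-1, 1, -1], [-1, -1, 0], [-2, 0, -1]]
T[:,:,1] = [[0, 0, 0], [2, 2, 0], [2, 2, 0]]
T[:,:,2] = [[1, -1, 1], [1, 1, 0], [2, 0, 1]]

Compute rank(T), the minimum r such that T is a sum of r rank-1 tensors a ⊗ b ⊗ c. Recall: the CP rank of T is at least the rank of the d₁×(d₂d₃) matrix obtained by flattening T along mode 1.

2

Lower bound: the mode-3 unfolding of T (rows indexed by k, columns by (i,j) = (0,0), (0,1), (0,2), (1,0), (1,1), (1,2), (2,0), (2,1), (2,2)) is [[-1, 1, -1, -1, -1, 0, -2, 0, -1], [0, 0, 0, 2, 2, 0, 2, 2, 0], [1, -1, 1, 1, 1, 0, 2, 0, 1]].
There the 2×2 minor on rows k ∈ {0, 1}, columns (i,j) ∈ {(0,0), (1,0)} is det [[-1, -1], [0, 2]] = -2 ≠ 0, so this unfolding has rank ≥ 2; CP rank is at least every unfolding rank, so rank(T) ≥ 2. (Flattening ranks never certify an upper bound on CP rank; for that we must actually write T with 2 rank-1 terms.)
Upper bound — finding two terms. Write S_k = T[:,:,k] for the frontal slices: S₀ = [[-1, 1, -1], [-1, -1, 0], [-2, 0, -1]], S₁ = [[0, 0, 0], [2, 2, 0], [2, 2, 0]], S₂ = [[1, -1, 1], [1, 1, 0], [2, 0, 1]].
If T = a₁ ⊗ b₁ ⊗ c₁ + a₂ ⊗ b₂ ⊗ c₂ then each S_k = c₁[k]·a₁b₁ᵀ + c₂[k]·a₂b₂ᵀ. S₀ and S₁ are linearly independent, so a₁b₁ᵀ and a₂b₂ᵀ must span the same plane of matrices: they are the rank-1 matrices of the form x·S₀ + y·S₁.
The 2×2 minor of x·S₀ + y·S₁ on rows {0,1}, columns {0,1} is 2·x² − 4·xy = 2·(x − 2·y)(x), vanishing at (x:y) = (2:1) and (0:1).
M₁ = 2·S₀ + S₁ = [[-2, 2, -2], [0, 0, 0], [-2, 2, -2]] = (-2)·(1, 0, 1)(1, -1, 1)ᵀ and M₂ = S₁ = [[0, 0, 0], [2, 2, 0], [2, 2, 0]] = 2·(0, 1, 1)(1, 1, 0)ᵀ, so take a₁ = (1, 0, 1), b₁ = (1, -1, 1), a₂ = (0, 1, 1), b₂ = (1, 1, 0).
Each slice is an integer combination of E₁ = a₁b₁ᵀ and E₂ = a₂b₂ᵀ: S₀ = −E₁ − E₂, S₁ = 2·E₂, S₂ = E₁ + E₂; reading off coefficients, c₁ = (-1, 0, 1) and c₂ = (-1, 2, 1).
Hence T = (1, 0, 1) ⊗ (1, -1, 1) ⊗ (-1, 0, 1) + (0, 1, 1) ⊗ (1, 1, 0) ⊗ (-1, 2, 1), so rank(T) ≤ 2.
These bounds meet, so rank(T) = 2.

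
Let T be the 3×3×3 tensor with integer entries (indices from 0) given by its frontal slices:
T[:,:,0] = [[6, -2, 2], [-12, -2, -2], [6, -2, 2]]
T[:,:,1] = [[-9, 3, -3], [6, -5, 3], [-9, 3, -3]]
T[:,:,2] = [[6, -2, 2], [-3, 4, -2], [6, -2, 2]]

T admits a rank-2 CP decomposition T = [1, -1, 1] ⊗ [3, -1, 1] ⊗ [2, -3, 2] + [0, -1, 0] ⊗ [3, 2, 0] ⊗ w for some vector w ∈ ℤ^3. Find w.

Subtract the known terms from T to get the rank-1 residual R = [0, -1, 0] ⊗ [3, 2, 0] ⊗ w, so R[i,j,k] = a[i]·b[j]·w[k]. Pick indices with nonzero a[1]·b[0] = (-1)·(3) = -3. Only the fibre through (1,0,·) is needed: R[1,0,:] = T[1,0,:] − Σₗ aₗ[1]bₗ[0]cₗ = [-12, 6, -3] − (-1)·(3)·[2, -3, 2] = [-6, -3, 3]. Then w[k] = R[1,0,k] / -3 for each k, giving w = [-6, -3, 3] / -3 = [2, 1, -1].

w = [2, 1, -1]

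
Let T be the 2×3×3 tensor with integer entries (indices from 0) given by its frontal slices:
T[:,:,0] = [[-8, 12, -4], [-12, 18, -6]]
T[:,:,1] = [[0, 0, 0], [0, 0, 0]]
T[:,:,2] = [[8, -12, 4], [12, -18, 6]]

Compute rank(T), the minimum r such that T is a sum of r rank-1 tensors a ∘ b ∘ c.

Lower bound: T ≠ 0 (e.g. T[0,0,0] = -8), so rank(T) ≥ 1.
Upper bound: if T = a ∘ b ∘ c then every fibre of T is a multiple of the corresponding factor, so read the factors off the fibres through the nonzero entry T[0,0,0] = -8.
The mode-1 fibre T[:,0,0] = [-8, -12] gives a = (2, 3) (primitive direction); the mode-2 fibre T[0,:,0] = [-8, 12, -4] gives b = (2, -3, 1); then c[k] = T[0,0,k] / (a[0]·b[0]) = [-8, 0, 8] / 4 = (-2, 0, 2).
Expanding (2, 3) ∘ (2, -3, 1) ∘ (-2, 0, 2) reproduces all 18 entries of T, so T = (2, 3) ∘ (2, -3, 1) ∘ (-2, 0, 2) and rank(T) ≤ 1.
These bounds meet, so rank(T) = 1.
Check entry T[1,1,2] = -18: (3)·(-3)·(2) = -18.

1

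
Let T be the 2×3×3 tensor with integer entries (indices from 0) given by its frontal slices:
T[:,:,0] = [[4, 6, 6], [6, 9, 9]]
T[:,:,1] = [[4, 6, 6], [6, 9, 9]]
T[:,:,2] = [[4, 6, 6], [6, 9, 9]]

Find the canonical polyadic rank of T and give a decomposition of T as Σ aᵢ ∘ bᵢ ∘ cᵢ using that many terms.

Lower bound: T ≠ 0 (e.g. T[0,0,0] = 4), so rank(T) ≥ 1.
Upper bound: if T = a ∘ b ∘ c then every fibre of T is a multiple of the corresponding factor, so read the factors off the fibres through the nonzero entry T[0,0,0] = 4.
The mode-1 fibre T[:,0,0] = [4, 6] gives a = [2, 3] (primitive direction); the mode-2 fibre T[0,:,0] = [4, 6, 6] gives b = [2, 3, 3]; then c[k] = T[0,0,k] / (a[0]·b[0]) = [4, 4, 4] / 4 = [1, 1, 1].
Expanding [2, 3] ∘ [2, 3, 3] ∘ [1, 1, 1] reproduces all 18 entries of T, so T = [2, 3] ∘ [2, 3, 3] ∘ [1, 1, 1] and rank(T) ≤ 1.
These bounds meet, so rank(T) = 1.
Check entry T[0,2,2] = 6: (2)·(3)·(1) = 6.

rank(T) = 1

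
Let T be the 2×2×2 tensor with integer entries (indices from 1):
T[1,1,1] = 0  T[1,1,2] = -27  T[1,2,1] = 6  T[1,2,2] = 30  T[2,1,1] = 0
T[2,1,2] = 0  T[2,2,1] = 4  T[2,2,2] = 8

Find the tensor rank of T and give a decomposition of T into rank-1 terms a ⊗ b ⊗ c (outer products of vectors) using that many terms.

rank(T) = 2

Lower bound: in the mode-3 unfolding of T (rows indexed by k, columns by (i,j)) the 2×2 minor on rows k ∈ {1, 2}, columns (i,j) ∈ {(1,1), (1,2)} is det [[0, 6], [-27, 30]] = 162 ≠ 0, so that unfolding has rank ≥ 2 and hence rank(T) ≥ 2 (CP rank is at least every unfolding rank, though it can be larger).
Upper bound: with S_k = T[:,:,k], the two rank-1 terms a₁b₁ᵀ, a₂b₂ᵀ are the rank-1 members of the pencil x·S₁ + y·S₂.
det(x·S₁ + y·S₂) is −108·xy − 216·y² = (-108)·(x + 2·y)(y), vanishing at (x:y) = (2:-1) and (1:0).
M₁ = 2·S₁ − S₂ = [[27, -18], [0, 0]] = 9·(1, 0)(3, -2)ᵀ and M₂ = S₁ = [[0, 6], [0, 4]] = 2·(3, 2)(0, 1)ᵀ, so take a₁ = (1, 0), b₁ = (3, -2), a₂ = (3, 2), b₂ = (0, 1).
Each slice is an integer combination of E₁ = a₁b₁ᵀ and E₂ = a₂b₂ᵀ: S₁ = 2·E₂, S₂ = −9·E₁ + 4·E₂; reading off coefficients, c₁ = (0, -9) and c₂ = (2, 4).
Hence T = (1, 0) ⊗ (3, -2) ⊗ (0, -9) + (3, 2) ⊗ (0, 1) ⊗ (2, 4), so rank(T) ≤ 2.
These bounds meet, so rank(T) = 2.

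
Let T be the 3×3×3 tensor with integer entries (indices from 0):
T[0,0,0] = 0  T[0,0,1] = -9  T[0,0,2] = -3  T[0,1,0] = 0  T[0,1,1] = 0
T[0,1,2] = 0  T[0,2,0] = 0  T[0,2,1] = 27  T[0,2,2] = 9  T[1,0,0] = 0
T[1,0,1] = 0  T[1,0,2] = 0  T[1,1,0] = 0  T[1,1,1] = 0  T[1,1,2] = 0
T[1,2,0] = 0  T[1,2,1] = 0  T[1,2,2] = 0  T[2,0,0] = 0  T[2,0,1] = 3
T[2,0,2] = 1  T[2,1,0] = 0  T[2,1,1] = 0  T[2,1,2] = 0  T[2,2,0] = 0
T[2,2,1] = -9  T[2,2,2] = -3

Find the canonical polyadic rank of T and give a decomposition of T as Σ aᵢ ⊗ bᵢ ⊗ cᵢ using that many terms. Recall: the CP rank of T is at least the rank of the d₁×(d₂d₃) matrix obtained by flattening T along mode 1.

Lower bound: T ≠ 0 (e.g. T[0,0,1] = -9), so rank(T) ≥ 1.
Upper bound: if T = a ⊗ b ⊗ c then every fibre of T is a multiple of the corresponding factor, so read the factors off the fibres through the nonzero entry T[0,0,1] = -9.
The mode-1 fibre T[:,0,1] = [-9, 0, 3] gives a = [3, 0, -1] (primitive direction); the mode-2 fibre T[0,:,1] = [-9, 0, 27] gives b = [1, 0, -3]; then c[k] = T[0,0,k] / (a[0]·b[0]) = [0, -9, -3] / 3 = [0, -3, -1].
Expanding [3, 0, -1] ⊗ [1, 0, -3] ⊗ [0, -3, -1] reproduces all 27 entries of T, so T = [3, 0, -1] ⊗ [1, 0, -3] ⊗ [0, -3, -1] and rank(T) ≤ 1.
These bounds meet, so rank(T) = 1.

rank(T) = 1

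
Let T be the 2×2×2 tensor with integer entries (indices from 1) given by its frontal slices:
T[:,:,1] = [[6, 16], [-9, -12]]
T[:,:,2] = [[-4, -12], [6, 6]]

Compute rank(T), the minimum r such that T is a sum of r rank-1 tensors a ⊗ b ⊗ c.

Lower bound: in the mode-1 unfolding of T (rows indexed by i, columns by (j,k)) the 2×2 minor on rows i ∈ {1, 2}, columns (j,k) ∈ {(1,1), (2,1)} is det [[6, 16], [-9, -12]] = 72 ≠ 0, so that unfolding has rank ≥ 2 and hence rank(T) ≥ 2 (CP rank is at least every unfolding rank, though it can be larger).
Upper bound: with S_k = T[:,:,k], the two rank-1 terms a₁b₁ᵀ, a₂b₂ᵀ are the rank-1 members of the pencil x·S₁ + y·S₂.
det(x·S₁ + y·S₂) is 72·x² − 120·xy + 48·y² = 24·(3·x − 2·y)(x − y), vanishing at (x:y) = (2:3) and (1:1).
M₁ = 2·S₁ + 3·S₂ = [[0, -4], [0, -6]] = (-2)·[2, 3][0, 1]ᵀ and M₂ = S₁ + S₂ = [[2, 4], [-3, -6]] = [2, -3][1, 2]ᵀ, so take a₁ = [2, 3], b₁ = [0, 1], a₂ = [2, -3], b₂ = [1, 2].
Each slice is an integer combination of E₁ = a₁b₁ᵀ and E₂ = a₂b₂ᵀ: S₁ = 2·E₁ + 3·E₂, S₂ = −2·E₁ − 2·E₂; reading off coefficients, c₁ = [2, -2] and c₂ = [3, -2].
Hence T = [2, 3] ⊗ [0, 1] ⊗ [2, -2] + [2, -3] ⊗ [1, 2] ⊗ [3, -2], so rank(T) ≤ 2.
These bounds meet, so rank(T) = 2.

2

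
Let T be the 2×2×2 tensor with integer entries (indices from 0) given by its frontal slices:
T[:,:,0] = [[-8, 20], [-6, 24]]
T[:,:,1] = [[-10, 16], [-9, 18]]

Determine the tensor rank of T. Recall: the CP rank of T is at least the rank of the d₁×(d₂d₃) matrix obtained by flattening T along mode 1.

Lower bound: the mode-1 unfolding of T (rows indexed by i, columns by (j,k) = (0,0), (0,1), (1,0), (1,1)) is [[-8, -10, 20, 16], [-6, -9, 24, 18]].
There the 2×2 minor on rows i ∈ {0, 1}, columns (j,k) ∈ {(0,0), (0,1)} is det [[-8, -10], [-6, -9]] = 12 ≠ 0, so this unfolding has rank ≥ 2; CP rank is at least every unfolding rank, so rank(T) ≥ 2. (Unfolding ranks only ever bound the CP rank from below — rank(T) can be strictly larger than all of them — so the matching upper bound has to come from an explicit 2-term decomposition.)
Upper bound — finding two terms. Write S_k = T[:,:,k] for the frontal slices: S₀ = [[-8, 20], [-6, 24]], S₁ = [[-10, 16], [-9, 18]].
If T = a₁ ⊗ b₁ ⊗ c₁ + a₂ ⊗ b₂ ⊗ c₂ then each S_k = c₁[k]·a₁b₁ᵀ + c₂[k]·a₂b₂ᵀ. S₀ and S₁ are linearly independent, so a₁b₁ᵀ and a₂b₂ᵀ must span the same plane of matrices: they are the rank-1 matrices of the form x·S₀ + y·S₁.
det(x·S₀ + y·S₁) is −72·x² − 108·xy − 36·y² = (-36)·(x + y)(2·x + y), vanishing at (x:y) = (1:-1) and (1:-2).
M₁ = S₀ − S₁ = [[2, 4], [3, 6]] = (2, 3)(1, 2)ᵀ and M₂ = S₀ − 2·S₁ = [[12, -12], [12, -12]] = 12·(1, 1)(1, -1)ᵀ, so take a₁ = (2, 3), b₁ = (1, 2), a₂ = (1, 1), b₂ = (1, -1).
Each slice is an integer combination of E₁ = a₁b₁ᵀ and E₂ = a₂b₂ᵀ: S₀ = 2·E₁ − 12·E₂, S₁ = E₁ − 12·E₂; reading off coefficients, c₁ = (2, 1) and c₂ = (-12, -12).
Hence T = (2, 3) ⊗ (1, 2) ⊗ (2, 1) + (1, 1) ⊗ (1, -1) ⊗ (-12, -12), so rank(T) ≤ 2.
These bounds meet, so rank(T) = 2.

2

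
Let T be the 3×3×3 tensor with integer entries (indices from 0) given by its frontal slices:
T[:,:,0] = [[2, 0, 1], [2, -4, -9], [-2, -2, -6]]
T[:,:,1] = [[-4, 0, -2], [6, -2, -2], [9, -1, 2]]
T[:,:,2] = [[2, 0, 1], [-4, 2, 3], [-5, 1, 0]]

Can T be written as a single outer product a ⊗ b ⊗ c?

The mode-2 unfolding of T (rows indexed by j, columns by (i,k) = (0,0), (0,1), (0,2), (1,0), (1,1), (1,2), (2,0), (2,1), (2,2)) is [[2, -4, 2, 2, 6, -4, -2, 9, -5], [0, 0, 0, -4, -2, 2, -2, -1, 1], [1, -2, 1, -9, -2, 3, -6, 2, 0]].
There the 2×2 minor on rows j ∈ {0, 1}, columns (i,k) ∈ {(0,0), (1,0)} is det [[2, 2], [0, -4]] = -8 ≠ 0, so this unfolding has rank ≥ 2; CP rank is at least every unfolding rank, so rank(T) ≥ 2.
In particular rank(T) ≥ 2 > 1, so T is not rank-1.

No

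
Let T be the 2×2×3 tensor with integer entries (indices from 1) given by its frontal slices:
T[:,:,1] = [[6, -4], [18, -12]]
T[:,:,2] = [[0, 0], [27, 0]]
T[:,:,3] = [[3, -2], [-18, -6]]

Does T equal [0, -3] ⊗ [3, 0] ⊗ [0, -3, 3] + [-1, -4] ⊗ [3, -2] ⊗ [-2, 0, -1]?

Reconstruct entry (2,1,1) from the claimed factors: Σₗ aₗ[2]bₗ[1]cₗ[1] = (-3)·(3)·(0) + (-4)·(3)·(-2) = 24, but T[2,1,1] = 18. The claim is false.

No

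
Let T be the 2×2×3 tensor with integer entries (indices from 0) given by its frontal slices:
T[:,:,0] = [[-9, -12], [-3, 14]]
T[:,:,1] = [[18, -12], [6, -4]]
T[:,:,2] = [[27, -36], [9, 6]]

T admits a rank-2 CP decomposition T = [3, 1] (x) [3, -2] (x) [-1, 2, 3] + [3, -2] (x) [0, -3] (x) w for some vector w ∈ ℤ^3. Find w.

w = [2, 0, 2]

Subtract the known terms from T to get the rank-1 residual R = [3, -2] (x) [0, -3] (x) w, so R[i,j,k] = a[i]·b[j]·w[k]. Pick indices with nonzero a[0]·b[1] = (3)·(-3) = -9. Only the fibre through (0,1,·) is needed: R[0,1,:] = T[0,1,:] − Σₗ aₗ[0]bₗ[1]cₗ = [-12, -12, -36] − (3)·(-2)·[-1, 2, 3] = [-18, 0, -18]. Then w[k] = R[0,1,k] / -9 for each k, giving w = [-18, 0, -18] / -9 = [2, 0, 2].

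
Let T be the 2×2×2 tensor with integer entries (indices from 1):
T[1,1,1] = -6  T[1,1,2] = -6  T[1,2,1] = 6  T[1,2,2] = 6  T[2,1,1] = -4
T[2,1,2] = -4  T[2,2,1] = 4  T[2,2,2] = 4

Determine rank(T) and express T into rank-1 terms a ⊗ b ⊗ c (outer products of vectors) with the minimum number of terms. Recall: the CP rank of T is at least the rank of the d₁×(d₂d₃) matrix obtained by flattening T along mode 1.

Lower bound: T ≠ 0 (e.g. T[1,1,1] = -6), so rank(T) ≥ 1.
Upper bound: the mode-1 fibre T[:,1,1] = [-6, -4] gives a = [3, 2] (primitive direction); the mode-2 fibre T[1,:,1] = [-6, 6] gives b = [1, -1]; then c[k] = T[1,1,k] / (a[1]·b[1]) = [-6, -6] / 3 = [-2, -2].
Expanding [3, 2] ⊗ [1, -1] ⊗ [-2, -2] reproduces all 8 entries of T, so T = [3, 2] ⊗ [1, -1] ⊗ [-2, -2] and rank(T) ≤ 1.
These bounds meet, so rank(T) = 1.

rank(T) = 1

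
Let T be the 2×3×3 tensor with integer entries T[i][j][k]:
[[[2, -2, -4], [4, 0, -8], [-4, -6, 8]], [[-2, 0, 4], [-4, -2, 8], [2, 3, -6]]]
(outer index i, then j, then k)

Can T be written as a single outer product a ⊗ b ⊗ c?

The mode-2 unfolding of T (rows indexed by j, columns by (i,k) = (0,0), (0,1), (0,2), (1,0), (1,1), (1,2)) is [[2, -2, -4, -2, 0, 4], [4, 0, -8, -4, -2, 8], [-4, -6, 8, 2, 3, -6]].
There the 3×3 minor on rows j ∈ {0, 1, 2}, columns (i,k) ∈ {(0,0), (0,1), (1,0)} is det [[2, -2, -2], [4, 0, -4], [-4, -6, 2]] = -16 ≠ 0, so this unfolding has rank ≥ 3; CP rank is at least every unfolding rank, so rank(T) ≥ 3.
In particular rank(T) ≥ 3 > 1, so T is not rank-1.

No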